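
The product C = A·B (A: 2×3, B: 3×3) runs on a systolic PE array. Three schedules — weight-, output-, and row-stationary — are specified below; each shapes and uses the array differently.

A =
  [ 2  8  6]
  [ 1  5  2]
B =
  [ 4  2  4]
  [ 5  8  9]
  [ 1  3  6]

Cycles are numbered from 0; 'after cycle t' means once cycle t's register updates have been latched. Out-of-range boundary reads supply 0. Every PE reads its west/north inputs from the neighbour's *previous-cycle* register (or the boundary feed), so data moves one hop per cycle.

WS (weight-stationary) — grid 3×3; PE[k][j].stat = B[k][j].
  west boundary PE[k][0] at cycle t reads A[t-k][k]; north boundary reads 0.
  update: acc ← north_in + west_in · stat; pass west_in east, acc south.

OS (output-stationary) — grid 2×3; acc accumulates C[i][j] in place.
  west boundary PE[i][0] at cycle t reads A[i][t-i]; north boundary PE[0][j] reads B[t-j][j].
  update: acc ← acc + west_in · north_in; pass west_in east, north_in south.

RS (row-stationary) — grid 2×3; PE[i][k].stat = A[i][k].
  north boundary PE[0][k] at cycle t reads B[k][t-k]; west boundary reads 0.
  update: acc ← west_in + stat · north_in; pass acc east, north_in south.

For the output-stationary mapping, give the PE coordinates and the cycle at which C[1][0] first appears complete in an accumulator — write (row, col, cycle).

OS — PE[1][0] is where C[1][0] collects:
  t=0 PE[1][0]: acc=0 h=0 v=0
  t=1 PE[1][0]: acc=4 h=1 v=4
  t=2 PE[1][0]: acc=29 h=5 v=5
  t=3 PE[1][0]: acc=31 h=2 v=1

(row, col, cycle) = (1, 0, 3)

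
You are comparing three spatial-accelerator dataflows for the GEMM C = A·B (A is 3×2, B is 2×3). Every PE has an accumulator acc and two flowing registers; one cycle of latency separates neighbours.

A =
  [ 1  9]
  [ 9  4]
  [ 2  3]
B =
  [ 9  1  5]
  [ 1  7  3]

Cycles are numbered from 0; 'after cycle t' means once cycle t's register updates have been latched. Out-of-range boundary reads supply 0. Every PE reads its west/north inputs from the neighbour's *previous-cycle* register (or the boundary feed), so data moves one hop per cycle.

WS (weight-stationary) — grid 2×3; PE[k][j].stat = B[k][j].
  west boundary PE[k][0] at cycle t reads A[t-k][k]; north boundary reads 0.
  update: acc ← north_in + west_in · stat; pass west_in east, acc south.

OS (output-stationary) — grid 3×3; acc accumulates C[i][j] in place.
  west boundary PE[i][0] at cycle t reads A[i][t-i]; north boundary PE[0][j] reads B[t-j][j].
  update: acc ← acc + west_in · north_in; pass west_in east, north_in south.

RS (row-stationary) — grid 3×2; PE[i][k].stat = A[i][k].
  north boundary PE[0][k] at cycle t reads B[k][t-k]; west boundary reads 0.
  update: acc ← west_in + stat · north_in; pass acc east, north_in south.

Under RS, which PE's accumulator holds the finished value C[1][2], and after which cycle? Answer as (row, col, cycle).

(row, col, cycle) = (1, 1, 4)

RS: C[1][2] accumulates in PE[1][1]:
  t=0 PE[1][1]: acc=0 h=0 v=0
  t=1 PE[1][1]: acc=0 h=0 v=0
  t=2 PE[1][1]: acc=85 h=85 v=1
  t=3 PE[1][1]: acc=37 h=37 v=7
  t=4 PE[1][1]: acc=57 h=57 v=3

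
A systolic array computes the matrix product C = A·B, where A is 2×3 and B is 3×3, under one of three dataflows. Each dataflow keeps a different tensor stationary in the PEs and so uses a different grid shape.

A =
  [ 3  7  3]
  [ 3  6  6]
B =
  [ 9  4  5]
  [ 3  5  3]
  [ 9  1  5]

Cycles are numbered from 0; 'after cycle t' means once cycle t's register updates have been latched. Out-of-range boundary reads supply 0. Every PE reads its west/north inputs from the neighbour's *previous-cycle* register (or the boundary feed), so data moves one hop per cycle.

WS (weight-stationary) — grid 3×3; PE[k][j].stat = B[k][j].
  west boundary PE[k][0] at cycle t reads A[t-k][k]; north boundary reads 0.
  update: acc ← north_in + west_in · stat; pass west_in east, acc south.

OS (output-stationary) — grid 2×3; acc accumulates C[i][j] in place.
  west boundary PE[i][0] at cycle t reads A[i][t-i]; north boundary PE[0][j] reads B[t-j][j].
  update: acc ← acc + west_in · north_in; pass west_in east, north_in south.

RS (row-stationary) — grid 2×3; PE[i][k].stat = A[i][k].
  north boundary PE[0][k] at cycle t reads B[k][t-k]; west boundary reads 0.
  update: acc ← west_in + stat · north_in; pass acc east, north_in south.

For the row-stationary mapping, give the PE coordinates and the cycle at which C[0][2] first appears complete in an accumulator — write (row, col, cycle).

(row, col, cycle) = (0, 2, 4)

Under RS, C[0][2] lands at PE[0][2]:
  step 0 · PE0,2: acc=0; fwd→0 fwd↓0
  step 1 · PE0,2: acc=0; fwd→0 fwd↓0
  step 2 · PE0,2: acc=75; fwd→75 fwd↓9
  step 3 · PE0,2: acc=50; fwd→50 fwd↓1
  step 4 · PE0,2: acc=51; fwd→51 fwd↓5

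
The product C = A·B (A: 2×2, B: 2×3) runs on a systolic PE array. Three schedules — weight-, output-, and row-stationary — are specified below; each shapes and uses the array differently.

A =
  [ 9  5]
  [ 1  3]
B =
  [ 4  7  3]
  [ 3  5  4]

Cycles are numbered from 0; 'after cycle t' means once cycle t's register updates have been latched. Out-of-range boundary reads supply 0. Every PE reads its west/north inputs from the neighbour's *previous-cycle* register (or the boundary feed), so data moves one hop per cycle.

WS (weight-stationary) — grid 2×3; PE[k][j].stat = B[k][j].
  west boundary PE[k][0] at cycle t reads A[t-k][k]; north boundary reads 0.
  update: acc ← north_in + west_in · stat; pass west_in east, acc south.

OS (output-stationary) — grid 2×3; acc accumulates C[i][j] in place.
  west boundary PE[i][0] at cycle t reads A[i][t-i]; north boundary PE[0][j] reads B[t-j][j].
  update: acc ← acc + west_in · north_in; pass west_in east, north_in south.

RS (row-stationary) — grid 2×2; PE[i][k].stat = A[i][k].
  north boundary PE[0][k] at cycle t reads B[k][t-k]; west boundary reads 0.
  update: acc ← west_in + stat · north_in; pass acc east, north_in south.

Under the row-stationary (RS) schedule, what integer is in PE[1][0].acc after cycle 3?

Tracing RS — 2×2 array, target PE[1][0]:
  @0  [0,0]  acc 36  |  →36  ↓4
  @0  [1,0]  acc 0  |  →0  ↓0
  @1  [0,0]  acc 63  |  →63  ↓7
  @1  [1,0]  acc 4  |  →4  ↓4
  @2  [0,0]  acc 27  |  →27  ↓3
  @2  [1,0]  acc 7  |  →7  ↓7
  @3  [0,0]  acc 0  |  →0  ↓0
  @3  [1,0]  acc 3  |  →3  ↓3

PE[1][0].acc = 3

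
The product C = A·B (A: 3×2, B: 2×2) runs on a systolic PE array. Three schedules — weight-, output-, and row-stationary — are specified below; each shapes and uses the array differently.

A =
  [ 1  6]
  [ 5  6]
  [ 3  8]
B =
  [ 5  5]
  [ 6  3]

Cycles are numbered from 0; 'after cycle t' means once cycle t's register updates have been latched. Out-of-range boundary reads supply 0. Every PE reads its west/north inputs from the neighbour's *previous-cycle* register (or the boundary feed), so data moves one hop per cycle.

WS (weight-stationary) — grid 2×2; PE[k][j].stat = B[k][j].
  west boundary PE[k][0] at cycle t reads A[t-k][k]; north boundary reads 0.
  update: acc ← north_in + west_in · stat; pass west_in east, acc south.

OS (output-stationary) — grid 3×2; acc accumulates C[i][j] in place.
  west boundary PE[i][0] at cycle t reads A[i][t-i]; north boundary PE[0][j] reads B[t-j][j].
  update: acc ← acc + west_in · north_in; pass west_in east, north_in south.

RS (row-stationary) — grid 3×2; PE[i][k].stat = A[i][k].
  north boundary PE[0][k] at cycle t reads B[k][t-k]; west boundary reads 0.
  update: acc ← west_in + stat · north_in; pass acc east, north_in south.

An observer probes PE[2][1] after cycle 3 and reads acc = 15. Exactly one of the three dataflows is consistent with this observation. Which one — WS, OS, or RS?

dataflow = OS

— WS: 2×2 array has no PE[2][1].
— OS: 3×2; PE[2][1] trace:
  after 0 — PE[2][1] acc=0, pass-E 0, pass-S 0
  after 1 — PE[2][1] acc=0, pass-E 0, pass-S 0
  after 2 — PE[2][1] acc=0, pass-E 0, pass-S 0
  after 3 — PE[2][1] acc=15, pass-E 3, pass-S 5
— RS: 3×2; PE[2][1] trace:
  after 0 — PE[2][1] acc=0, pass-E 0, pass-S 0
  after 1 — PE[2][1] acc=0, pass-E 0, pass-S 0
  after 2 — PE[2][1] acc=0, pass-E 0, pass-S 0
  after 3 — PE[2][1] acc=63, pass-E 63, pass-S 6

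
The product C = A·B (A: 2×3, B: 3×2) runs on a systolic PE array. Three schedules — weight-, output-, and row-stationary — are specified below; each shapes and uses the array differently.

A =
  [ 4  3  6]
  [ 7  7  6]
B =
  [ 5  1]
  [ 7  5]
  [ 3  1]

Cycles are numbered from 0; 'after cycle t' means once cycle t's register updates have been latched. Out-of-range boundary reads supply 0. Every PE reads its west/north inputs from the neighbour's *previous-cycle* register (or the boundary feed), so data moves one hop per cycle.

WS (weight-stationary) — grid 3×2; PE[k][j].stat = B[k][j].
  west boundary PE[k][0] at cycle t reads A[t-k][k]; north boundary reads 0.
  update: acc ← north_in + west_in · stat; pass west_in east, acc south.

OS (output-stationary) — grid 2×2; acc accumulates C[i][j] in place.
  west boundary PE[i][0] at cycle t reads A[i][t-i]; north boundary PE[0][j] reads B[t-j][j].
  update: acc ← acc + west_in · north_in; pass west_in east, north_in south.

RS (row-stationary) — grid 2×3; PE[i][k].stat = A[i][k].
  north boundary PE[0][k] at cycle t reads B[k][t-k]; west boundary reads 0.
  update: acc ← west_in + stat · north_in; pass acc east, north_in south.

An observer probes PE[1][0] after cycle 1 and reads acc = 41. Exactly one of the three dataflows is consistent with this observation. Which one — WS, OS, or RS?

dataflow = WS

Under WS (3×2), PE[1][0]:
  t=0 PE[1][0]: acc=0 h=0 v=0
  t=1 PE[1][0]: acc=41 h=3 v=41
Under OS (2×2), PE[1][0]:
  t=0 PE[1][0]: acc=0 h=0 v=0
  t=1 PE[1][0]: acc=35 h=7 v=5
Under RS (2×3), PE[1][0]:
  t=0 PE[1][0]: acc=0 h=0 v=0
  t=1 PE[1][0]: acc=35 h=35 v=5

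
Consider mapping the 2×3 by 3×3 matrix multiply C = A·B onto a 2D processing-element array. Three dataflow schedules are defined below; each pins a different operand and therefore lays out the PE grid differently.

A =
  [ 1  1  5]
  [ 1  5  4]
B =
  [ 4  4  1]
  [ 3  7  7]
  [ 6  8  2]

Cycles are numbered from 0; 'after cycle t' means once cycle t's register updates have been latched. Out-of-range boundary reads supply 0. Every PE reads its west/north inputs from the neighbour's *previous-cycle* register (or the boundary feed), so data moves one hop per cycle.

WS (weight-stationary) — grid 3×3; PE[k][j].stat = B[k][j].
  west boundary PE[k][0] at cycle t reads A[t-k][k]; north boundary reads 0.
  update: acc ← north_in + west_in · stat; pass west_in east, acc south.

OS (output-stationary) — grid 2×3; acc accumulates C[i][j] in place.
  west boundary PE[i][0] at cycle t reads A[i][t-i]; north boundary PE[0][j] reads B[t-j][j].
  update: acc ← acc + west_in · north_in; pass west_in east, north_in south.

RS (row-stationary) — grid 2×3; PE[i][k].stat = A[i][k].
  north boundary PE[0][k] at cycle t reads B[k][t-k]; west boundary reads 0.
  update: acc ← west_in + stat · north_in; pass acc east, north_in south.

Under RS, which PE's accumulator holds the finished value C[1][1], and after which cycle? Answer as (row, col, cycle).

RS — PE[1][2] is where C[1][1] collects:
  cycle 0: PE[1][2] → acc 0, east 0, south 0
  cycle 1: PE[1][2] → acc 0, east 0, south 0
  cycle 2: PE[1][2] → acc 0, east 0, south 0
  cycle 3: PE[1][2] → acc 43, east 43, south 6
  cycle 4: PE[1][2] → acc 71, east 71, south 8

(row, col, cycle) = (1, 2, 4)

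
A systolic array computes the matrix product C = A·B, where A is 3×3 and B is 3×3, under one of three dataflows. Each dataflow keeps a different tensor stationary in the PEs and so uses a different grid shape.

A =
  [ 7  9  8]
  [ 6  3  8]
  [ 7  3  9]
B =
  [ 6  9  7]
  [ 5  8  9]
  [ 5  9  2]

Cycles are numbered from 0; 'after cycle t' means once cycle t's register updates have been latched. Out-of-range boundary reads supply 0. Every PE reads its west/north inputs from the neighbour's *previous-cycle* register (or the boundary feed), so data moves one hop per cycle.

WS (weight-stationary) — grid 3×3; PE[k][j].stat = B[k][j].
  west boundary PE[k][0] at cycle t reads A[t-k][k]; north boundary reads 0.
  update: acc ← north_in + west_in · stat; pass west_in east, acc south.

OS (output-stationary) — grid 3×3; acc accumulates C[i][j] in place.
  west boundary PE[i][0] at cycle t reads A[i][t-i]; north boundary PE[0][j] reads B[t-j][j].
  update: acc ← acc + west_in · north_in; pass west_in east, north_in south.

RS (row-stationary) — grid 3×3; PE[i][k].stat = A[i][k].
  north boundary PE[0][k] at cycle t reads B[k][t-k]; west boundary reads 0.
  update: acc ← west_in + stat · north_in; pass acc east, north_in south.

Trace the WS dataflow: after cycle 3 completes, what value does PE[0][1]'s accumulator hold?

PE[0][1].acc = 63

WS (3×3). Following PE[0][1] plus its west/north inputs:
  step 0 · PE0,0: acc=42; fwd→7 fwd↓42
  step 0 · PE0,1: acc=0; fwd→0 fwd↓0
  step 1 · PE0,0: acc=36; fwd→6 fwd↓36
  step 1 · PE0,1: acc=63; fwd→7 fwd↓63
  step 2 · PE0,0: acc=42; fwd→7 fwd↓42
  step 2 · PE0,1: acc=54; fwd→6 fwd↓54
  step 3 · PE0,0: acc=0; fwd→0 fwd↓0
  step 3 · PE0,1: acc=63; fwd→7 fwd↓63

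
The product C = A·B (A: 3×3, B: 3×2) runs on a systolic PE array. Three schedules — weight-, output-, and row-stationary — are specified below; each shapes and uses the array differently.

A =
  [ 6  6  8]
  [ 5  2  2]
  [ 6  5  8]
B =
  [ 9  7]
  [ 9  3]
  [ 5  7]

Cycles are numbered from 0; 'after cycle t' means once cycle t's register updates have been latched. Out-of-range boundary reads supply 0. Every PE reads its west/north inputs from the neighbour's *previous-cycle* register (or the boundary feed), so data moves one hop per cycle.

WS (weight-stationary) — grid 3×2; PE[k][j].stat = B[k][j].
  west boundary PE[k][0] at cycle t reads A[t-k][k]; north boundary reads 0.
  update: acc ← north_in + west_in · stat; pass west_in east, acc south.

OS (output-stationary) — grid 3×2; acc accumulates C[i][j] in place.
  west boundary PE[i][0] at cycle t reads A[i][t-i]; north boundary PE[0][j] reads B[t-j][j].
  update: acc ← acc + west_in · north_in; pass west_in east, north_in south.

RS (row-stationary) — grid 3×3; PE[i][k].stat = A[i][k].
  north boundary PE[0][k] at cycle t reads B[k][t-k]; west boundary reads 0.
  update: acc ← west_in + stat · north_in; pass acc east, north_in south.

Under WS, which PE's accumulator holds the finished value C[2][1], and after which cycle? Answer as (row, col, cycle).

(row, col, cycle) = (2, 1, 5)

WS — PE[2][1] is where C[2][1] collects:
  step 0 · PE2,1: acc=0; fwd→0 fwd↓0
  step 1 · PE2,1: acc=0; fwd→0 fwd↓0
  step 2 · PE2,1: acc=0; fwd→0 fwd↓0
  step 3 · PE2,1: acc=116; fwd→8 fwd↓116
  step 4 · PE2,1: acc=55; fwd→2 fwd↓55
  step 5 · PE2,1: acc=113; fwd→8 fwd↓113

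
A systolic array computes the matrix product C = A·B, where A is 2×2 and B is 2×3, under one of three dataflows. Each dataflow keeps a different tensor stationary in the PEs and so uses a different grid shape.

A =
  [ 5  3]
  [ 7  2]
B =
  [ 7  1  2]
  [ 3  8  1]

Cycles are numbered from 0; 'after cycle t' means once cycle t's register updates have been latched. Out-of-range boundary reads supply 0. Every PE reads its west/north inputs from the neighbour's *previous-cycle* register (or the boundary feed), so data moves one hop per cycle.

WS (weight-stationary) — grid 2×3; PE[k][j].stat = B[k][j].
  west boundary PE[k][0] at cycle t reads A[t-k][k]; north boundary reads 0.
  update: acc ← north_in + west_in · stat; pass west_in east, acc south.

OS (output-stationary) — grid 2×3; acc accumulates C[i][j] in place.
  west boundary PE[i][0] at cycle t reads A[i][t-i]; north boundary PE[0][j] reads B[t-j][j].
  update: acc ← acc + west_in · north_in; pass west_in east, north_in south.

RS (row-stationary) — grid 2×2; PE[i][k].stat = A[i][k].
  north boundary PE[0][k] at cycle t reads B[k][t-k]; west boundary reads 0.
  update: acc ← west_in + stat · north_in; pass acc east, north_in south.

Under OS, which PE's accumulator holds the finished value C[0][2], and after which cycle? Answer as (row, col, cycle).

OS: C[0][2] accumulates in PE[0][2]:
  0: (0,2).acc=0  regs=<0,0>
  1: (0,2).acc=0  regs=<0,0>
  2: (0,2).acc=10  regs=<5,2>
  3: (0,2).acc=13  regs=<3,1>

(row, col, cycle) = (0, 2, 3)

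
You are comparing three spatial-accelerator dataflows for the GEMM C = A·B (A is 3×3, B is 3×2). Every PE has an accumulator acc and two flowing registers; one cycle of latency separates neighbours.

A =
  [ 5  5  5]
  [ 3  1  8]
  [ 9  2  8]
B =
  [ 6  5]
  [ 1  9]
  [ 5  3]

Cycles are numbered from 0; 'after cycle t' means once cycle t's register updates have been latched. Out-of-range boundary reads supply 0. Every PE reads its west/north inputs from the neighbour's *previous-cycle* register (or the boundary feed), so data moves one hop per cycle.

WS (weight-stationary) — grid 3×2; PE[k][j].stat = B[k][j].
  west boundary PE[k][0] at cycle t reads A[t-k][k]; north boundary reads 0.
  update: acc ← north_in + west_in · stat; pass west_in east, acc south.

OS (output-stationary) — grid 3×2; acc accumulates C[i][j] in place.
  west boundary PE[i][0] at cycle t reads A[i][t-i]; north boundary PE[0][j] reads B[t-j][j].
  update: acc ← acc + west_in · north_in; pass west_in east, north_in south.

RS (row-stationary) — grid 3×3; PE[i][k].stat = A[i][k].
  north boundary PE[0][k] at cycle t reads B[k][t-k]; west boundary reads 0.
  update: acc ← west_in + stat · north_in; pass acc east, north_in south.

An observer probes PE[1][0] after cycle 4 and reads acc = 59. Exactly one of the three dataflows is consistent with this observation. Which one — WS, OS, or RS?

Under WS (3×2), PE[1][0]:
  @0  [1,0]  acc 0  |  →0  ↓0
  @1  [1,0]  acc 35  |  →5  ↓35
  @2  [1,0]  acc 19  |  →1  ↓19
  @3  [1,0]  acc 56  |  →2  ↓56
  @4  [1,0]  acc 0  |  →0  ↓0
Under OS (3×2), PE[1][0]:
  @0  [1,0]  acc 0  |  →0  ↓0
  @1  [1,0]  acc 18  |  →3  ↓6
  @2  [1,0]  acc 19  |  →1  ↓1
  @3  [1,0]  acc 59  |  →8  ↓5
  @4  [1,0]  acc 59  |  →0  ↓0
Under RS (3×3), PE[1][0]:
  @0  [1,0]  acc 0  |  →0  ↓0
  @1  [1,0]  acc 18  |  →18  ↓6
  @2  [1,0]  acc 15  |  →15  ↓5
  @3  [1,0]  acc 0  |  →0  ↓0
  @4  [1,0]  acc 0  |  →0  ↓0

dataflow = OS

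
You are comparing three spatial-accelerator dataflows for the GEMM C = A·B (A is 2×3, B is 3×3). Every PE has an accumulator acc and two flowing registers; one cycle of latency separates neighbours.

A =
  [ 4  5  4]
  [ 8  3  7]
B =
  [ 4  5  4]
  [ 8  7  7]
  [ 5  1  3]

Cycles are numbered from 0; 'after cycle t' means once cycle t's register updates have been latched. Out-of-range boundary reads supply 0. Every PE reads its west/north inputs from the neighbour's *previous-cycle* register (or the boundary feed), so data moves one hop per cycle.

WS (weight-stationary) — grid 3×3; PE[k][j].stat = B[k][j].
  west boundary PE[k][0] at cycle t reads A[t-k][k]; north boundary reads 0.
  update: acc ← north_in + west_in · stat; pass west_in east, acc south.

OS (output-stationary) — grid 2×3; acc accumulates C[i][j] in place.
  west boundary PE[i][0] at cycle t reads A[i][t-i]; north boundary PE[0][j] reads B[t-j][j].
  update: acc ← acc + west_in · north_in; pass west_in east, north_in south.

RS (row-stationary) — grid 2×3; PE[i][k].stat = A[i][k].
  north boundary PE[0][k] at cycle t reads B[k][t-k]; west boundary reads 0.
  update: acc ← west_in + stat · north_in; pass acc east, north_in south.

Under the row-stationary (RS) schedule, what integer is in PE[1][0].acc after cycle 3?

RS on a 2×3 grid — tracing PE[1][0] and its feeders:
  c0 r0c0: 16 / 16 / 4
  c0 r1c0: 0 / 0 / 0
  c1 r0c0: 20 / 20 / 5
  c1 r1c0: 32 / 32 / 4
  c2 r0c0: 16 / 16 / 4
  c2 r1c0: 40 / 40 / 5
  c3 r0c0: 0 / 0 / 0
  c3 r1c0: 32 / 32 / 4

PE[1][0].acc = 32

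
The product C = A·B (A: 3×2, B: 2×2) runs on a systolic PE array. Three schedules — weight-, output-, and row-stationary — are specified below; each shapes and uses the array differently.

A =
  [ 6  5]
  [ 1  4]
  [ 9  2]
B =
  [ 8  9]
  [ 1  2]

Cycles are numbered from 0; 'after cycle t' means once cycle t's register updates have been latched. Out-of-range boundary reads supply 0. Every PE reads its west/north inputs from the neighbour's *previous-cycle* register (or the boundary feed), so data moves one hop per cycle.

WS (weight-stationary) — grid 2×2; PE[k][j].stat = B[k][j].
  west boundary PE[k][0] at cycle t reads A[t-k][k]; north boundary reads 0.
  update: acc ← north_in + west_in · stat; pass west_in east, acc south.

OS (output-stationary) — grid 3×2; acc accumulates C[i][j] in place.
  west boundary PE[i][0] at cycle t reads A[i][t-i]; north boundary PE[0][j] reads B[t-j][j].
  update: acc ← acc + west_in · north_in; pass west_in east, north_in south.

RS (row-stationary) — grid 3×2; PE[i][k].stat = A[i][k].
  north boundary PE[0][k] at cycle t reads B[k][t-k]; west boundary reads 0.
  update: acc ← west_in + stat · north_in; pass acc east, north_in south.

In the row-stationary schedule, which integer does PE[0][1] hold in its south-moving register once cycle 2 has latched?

RS on a 3×2 grid — tracing PE[0][1] and its feeders:
  step 0 · PE0,0: acc=48; fwd→48 fwd↓8
  step 0 · PE0,1: acc=0; fwd→0 fwd↓0
  step 1 · PE0,0: acc=54; fwd→54 fwd↓9
  step 1 · PE0,1: acc=53; fwd→53 fwd↓1
  step 2 · PE0,0: acc=0; fwd→0 fwd↓0
  step 2 · PE0,1: acc=64; fwd→64 fwd↓2

register = 2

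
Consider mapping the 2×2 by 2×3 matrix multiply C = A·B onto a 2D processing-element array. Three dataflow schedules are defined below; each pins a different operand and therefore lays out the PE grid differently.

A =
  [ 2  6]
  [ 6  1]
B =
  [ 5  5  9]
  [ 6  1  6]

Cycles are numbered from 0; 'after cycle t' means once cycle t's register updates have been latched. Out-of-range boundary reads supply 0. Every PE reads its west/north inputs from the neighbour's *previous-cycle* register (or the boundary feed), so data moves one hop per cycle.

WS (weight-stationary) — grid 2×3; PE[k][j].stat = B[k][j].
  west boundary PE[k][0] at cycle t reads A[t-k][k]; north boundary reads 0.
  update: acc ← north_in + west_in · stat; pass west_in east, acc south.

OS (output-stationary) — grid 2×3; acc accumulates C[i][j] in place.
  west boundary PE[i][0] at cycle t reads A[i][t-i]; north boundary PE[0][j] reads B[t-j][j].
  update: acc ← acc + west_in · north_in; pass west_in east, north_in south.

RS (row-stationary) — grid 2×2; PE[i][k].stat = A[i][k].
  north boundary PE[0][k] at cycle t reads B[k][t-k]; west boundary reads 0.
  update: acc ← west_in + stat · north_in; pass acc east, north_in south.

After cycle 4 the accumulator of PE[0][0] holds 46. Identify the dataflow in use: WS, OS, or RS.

dataflow = OS

— WS: 2×3; PE[0][0] trace:
  0: (0,0).acc=10  regs=<2,10>
  1: (0,0).acc=30  regs=<6,30>
  2: (0,0).acc=0  regs=<0,0>
  3: (0,0).acc=0  regs=<0,0>
  4: (0,0).acc=0  regs=<0,0>
— OS: 2×3; PE[0][0] trace:
  0: (0,0).acc=10  regs=<2,5>
  1: (0,0).acc=46  regs=<6,6>
  2: (0,0).acc=46  regs=<0,0>
  3: (0,0).acc=46  regs=<0,0>
  4: (0,0).acc=46  regs=<0,0>
— RS: 2×2; PE[0][0] trace:
  0: (0,0).acc=10  regs=<10,5>
  1: (0,0).acc=10  regs=<10,5>
  2: (0,0).acc=18  regs=<18,9>
  3: (0,0).acc=0  regs=<0,0>
  4: (0,0).acc=0  regs=<0,0>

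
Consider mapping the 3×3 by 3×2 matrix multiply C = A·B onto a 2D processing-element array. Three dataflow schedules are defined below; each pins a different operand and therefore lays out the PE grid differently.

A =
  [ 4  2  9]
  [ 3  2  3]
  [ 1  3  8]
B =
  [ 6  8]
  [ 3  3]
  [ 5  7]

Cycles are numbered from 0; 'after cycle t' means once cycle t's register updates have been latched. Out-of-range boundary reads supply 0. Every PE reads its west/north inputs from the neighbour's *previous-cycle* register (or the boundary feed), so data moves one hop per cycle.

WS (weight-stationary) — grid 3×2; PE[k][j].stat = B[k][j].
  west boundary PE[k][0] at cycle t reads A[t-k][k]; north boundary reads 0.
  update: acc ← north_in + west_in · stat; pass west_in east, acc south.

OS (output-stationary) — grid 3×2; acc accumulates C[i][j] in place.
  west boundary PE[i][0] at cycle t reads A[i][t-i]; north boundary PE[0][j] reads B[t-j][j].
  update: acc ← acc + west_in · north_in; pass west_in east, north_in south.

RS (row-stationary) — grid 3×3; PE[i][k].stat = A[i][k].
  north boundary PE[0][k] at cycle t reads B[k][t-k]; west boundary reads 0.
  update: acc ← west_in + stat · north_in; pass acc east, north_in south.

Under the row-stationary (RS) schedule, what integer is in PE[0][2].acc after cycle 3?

PE[0][2].acc = 101

RS 3×3: PE[0][2] cycle-by-cycle (with neighbour feeds):
  step 0 · PE0,1: acc=0; fwd→0 fwd↓0
  step 0 · PE0,2: acc=0; fwd→0 fwd↓0
  step 1 · PE0,1: acc=30; fwd→30 fwd↓3
  step 1 · PE0,2: acc=0; fwd→0 fwd↓0
  step 2 · PE0,1: acc=38; fwd→38 fwd↓3
  step 2 · PE0,2: acc=75; fwd→75 fwd↓5
  step 3 · PE0,1: acc=0; fwd→0 fwd↓0
  step 3 · PE0,2: acc=101; fwd→101 fwd↓7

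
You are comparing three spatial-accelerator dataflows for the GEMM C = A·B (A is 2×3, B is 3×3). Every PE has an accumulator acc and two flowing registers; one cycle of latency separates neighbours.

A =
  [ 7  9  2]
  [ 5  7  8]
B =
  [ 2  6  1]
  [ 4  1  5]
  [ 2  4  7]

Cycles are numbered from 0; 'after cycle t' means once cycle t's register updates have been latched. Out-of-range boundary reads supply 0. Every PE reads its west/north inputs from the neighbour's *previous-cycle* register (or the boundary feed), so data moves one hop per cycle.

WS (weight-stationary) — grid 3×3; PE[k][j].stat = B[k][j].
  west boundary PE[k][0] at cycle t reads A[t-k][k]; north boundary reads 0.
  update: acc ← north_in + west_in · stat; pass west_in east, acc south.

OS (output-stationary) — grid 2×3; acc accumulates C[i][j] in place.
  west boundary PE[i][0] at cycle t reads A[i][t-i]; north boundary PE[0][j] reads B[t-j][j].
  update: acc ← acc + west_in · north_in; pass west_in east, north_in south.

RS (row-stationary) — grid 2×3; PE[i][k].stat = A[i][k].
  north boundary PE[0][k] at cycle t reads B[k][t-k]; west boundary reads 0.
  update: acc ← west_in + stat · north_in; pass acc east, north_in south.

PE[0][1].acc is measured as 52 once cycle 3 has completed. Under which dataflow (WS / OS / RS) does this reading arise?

dataflow = RS

— WS: 3×3; PE[0][1] trace:
  @0  [0,1]  acc 0  |  →0  ↓0
  @1  [0,1]  acc 42  |  →7  ↓42
  @2  [0,1]  acc 30  |  →5  ↓30
  @3  [0,1]  acc 0  |  →0  ↓0
— OS: 2×3; PE[0][1] trace:
  @0  [0,1]  acc 0  |  →0  ↓0
  @1  [0,1]  acc 42  |  →7  ↓6
  @2  [0,1]  acc 51  |  →9  ↓1
  @3  [0,1]  acc 59  |  →2  ↓4
— RS: 2×3; PE[0][1] trace:
  @0  [0,1]  acc 0  |  →0  ↓0
  @1  [0,1]  acc 50  |  →50  ↓4
  @2  [0,1]  acc 51  |  →51  ↓1
  @3  [0,1]  acc 52  |  →52  ↓5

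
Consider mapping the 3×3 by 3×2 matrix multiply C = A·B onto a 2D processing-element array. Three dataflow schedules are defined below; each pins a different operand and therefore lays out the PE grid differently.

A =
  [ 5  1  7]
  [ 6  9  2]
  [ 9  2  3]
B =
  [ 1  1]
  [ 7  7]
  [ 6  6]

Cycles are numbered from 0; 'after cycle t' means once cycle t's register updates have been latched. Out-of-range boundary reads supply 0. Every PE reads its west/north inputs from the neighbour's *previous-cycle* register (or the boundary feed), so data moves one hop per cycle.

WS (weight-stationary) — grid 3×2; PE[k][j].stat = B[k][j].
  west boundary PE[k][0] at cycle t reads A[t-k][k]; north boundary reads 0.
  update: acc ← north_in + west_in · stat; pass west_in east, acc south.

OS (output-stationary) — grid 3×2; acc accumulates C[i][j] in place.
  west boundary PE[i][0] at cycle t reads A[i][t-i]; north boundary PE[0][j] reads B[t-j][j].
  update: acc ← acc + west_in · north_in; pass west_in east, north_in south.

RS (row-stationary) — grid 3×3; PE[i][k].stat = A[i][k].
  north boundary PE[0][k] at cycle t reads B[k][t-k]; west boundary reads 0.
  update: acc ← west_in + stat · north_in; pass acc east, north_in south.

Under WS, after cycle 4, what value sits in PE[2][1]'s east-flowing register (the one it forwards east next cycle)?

register = 2

WS 3×2: PE[2][1] cycle-by-cycle (with neighbour feeds):
  @0  [1,1]  acc 0  |  →0  ↓0
  @0  [2,0]  acc 0  |  →0  ↓0
  @0  [2,1]  acc 0  |  →0  ↓0
  @1  [1,1]  acc 0  |  →0  ↓0
  @1  [2,0]  acc 0  |  →0  ↓0
  @1  [2,1]  acc 0  |  →0  ↓0
  @2  [1,1]  acc 12  |  →1  ↓12
  @2  [2,0]  acc 54  |  →7  ↓54
  @2  [2,1]  acc 0  |  →0  ↓0
  @3  [1,1]  acc 69  |  →9  ↓69
  @3  [2,0]  acc 81  |  →2  ↓81
  @3  [2,1]  acc 54  |  →7  ↓54
  @4  [1,1]  acc 23  |  →2  ↓23
  @4  [2,0]  acc 41  |  →3  ↓41
  @4  [2,1]  acc 81  |  →2  ↓81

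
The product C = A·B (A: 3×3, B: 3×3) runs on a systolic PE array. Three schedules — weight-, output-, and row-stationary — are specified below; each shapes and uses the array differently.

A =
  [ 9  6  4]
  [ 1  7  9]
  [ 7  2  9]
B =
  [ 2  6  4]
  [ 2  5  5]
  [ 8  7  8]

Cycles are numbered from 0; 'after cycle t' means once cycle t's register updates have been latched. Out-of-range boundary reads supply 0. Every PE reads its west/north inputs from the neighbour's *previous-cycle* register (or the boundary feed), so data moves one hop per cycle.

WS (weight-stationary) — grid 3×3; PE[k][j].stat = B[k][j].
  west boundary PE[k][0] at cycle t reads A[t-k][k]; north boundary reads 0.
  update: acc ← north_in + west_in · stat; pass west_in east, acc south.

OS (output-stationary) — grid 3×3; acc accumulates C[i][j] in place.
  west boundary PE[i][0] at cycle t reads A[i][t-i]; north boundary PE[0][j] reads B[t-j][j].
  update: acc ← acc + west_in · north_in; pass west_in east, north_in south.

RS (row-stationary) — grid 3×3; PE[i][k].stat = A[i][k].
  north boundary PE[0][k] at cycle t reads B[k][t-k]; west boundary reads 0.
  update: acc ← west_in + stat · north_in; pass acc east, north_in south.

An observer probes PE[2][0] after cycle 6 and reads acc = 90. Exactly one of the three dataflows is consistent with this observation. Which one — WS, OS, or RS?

WS [3×3] PE[2][0] across cycles:
  c0 r2c0: 0 / 0 / 0
  c1 r2c0: 0 / 0 / 0
  c2 r2c0: 62 / 4 / 62
  c3 r2c0: 88 / 9 / 88
  c4 r2c0: 90 / 9 / 90
  c5 r2c0: 0 / 0 / 0
  c6 r2c0: 0 / 0 / 0
OS [3×3] PE[2][0] across cycles:
  c0 r2c0: 0 / 0 / 0
  c1 r2c0: 0 / 0 / 0
  c2 r2c0: 14 / 7 / 2
  c3 r2c0: 18 / 2 / 2
  c4 r2c0: 90 / 9 / 8
  c5 r2c0: 90 / 0 / 0
  c6 r2c0: 90 / 0 / 0
RS [3×3] PE[2][0] across cycles:
  c0 r2c0: 0 / 0 / 0
  c1 r2c0: 0 / 0 / 0
  c2 r2c0: 14 / 14 / 2
  c3 r2c0: 42 / 42 / 6
  c4 r2c0: 28 / 28 / 4
  c5 r2c0: 0 / 0 / 0
  c6 r2c0: 0 / 0 / 0

dataflow = OS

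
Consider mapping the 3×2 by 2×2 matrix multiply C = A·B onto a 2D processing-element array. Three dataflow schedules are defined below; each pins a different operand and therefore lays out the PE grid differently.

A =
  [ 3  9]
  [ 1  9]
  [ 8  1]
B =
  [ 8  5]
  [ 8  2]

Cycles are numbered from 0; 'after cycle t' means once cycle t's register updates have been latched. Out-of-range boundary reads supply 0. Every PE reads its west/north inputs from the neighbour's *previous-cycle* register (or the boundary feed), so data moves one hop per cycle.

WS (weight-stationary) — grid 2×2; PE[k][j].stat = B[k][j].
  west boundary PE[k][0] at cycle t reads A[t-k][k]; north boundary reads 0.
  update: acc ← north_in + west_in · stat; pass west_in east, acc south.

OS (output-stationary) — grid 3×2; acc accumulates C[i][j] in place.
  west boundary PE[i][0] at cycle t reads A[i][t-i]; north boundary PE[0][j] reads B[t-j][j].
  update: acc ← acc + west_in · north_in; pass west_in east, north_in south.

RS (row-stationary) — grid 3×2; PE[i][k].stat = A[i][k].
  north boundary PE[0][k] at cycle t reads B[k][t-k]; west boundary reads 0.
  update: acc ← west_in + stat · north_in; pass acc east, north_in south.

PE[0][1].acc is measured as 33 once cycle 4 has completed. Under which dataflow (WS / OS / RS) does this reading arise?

Under WS (2×2), PE[0][1]:
  0: (0,1).acc=0  regs=<0,0>
  1: (0,1).acc=15  regs=<3,15>
  2: (0,1).acc=5  regs=<1,5>
  3: (0,1).acc=40  regs=<8,40>
  4: (0,1).acc=0  regs=<0,0>
Under OS (3×2), PE[0][1]:
  0: (0,1).acc=0  regs=<0,0>
  1: (0,1).acc=15  regs=<3,5>
  2: (0,1).acc=33  regs=<9,2>
  3: (0,1).acc=33  regs=<0,0>
  4: (0,1).acc=33  regs=<0,0>
Under RS (3×2), PE[0][1]:
  0: (0,1).acc=0  regs=<0,0>
  1: (0,1).acc=96  regs=<96,8>
  2: (0,1).acc=33  regs=<33,2>
  3: (0,1).acc=0  regs=<0,0>
  4: (0,1).acc=0  regs=<0,0>

dataflow = OS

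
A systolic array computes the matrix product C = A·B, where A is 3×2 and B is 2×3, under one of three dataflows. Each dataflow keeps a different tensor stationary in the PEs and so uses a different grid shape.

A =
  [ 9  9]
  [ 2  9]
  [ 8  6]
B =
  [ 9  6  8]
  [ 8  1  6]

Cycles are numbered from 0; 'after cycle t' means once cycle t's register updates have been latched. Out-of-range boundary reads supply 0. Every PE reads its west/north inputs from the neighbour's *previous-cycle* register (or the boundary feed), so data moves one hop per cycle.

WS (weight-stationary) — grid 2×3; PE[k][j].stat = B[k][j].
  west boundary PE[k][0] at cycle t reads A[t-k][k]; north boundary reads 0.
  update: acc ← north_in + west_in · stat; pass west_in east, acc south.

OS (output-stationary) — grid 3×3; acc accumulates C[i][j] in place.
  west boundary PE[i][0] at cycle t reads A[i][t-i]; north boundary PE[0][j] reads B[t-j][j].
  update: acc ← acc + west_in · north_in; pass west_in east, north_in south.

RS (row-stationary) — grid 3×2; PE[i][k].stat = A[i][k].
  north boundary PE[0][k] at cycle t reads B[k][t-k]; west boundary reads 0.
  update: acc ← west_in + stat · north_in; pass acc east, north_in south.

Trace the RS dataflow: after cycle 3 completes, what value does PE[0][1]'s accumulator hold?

RS (3×2). Following PE[0][1] plus its west/north inputs:
  cycle 0: PE[0][0] → acc 81, east 81, south 9
  cycle 0: PE[0][1] → acc 0, east 0, south 0
  cycle 1: PE[0][0] → acc 54, east 54, south 6
  cycle 1: PE[0][1] → acc 153, east 153, south 8
  cycle 2: PE[0][0] → acc 72, east 72, south 8
  cycle 2: PE[0][1] → acc 63, east 63, south 1
  cycle 3: PE[0][0] → acc 0, east 0, south 0
  cycle 3: PE[0][1] → acc 126, east 126, south 6

PE[0][1].acc = 126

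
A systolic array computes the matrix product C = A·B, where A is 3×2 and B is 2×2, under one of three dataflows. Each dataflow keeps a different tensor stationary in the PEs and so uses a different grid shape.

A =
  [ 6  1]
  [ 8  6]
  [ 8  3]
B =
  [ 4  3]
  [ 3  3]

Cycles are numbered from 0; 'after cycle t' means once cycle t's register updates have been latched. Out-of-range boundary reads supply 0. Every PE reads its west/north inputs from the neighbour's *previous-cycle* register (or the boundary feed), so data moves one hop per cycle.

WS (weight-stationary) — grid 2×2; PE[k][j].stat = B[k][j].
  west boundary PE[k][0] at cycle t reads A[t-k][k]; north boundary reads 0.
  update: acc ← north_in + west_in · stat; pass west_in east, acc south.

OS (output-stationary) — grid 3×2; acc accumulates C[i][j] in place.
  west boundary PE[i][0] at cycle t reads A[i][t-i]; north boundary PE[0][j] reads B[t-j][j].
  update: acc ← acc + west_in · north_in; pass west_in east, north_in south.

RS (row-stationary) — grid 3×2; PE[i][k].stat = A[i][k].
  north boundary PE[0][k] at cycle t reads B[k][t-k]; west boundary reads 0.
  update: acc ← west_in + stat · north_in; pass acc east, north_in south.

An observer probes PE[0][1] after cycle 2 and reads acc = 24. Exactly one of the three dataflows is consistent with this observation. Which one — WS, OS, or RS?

WS [2×2] PE[0][1] across cycles:
  @0  [0,1]  acc 0  |  →0  ↓0
  @1  [0,1]  acc 18  |  →6  ↓18
  @2  [0,1]  acc 24  |  →8  ↓24
OS [3×2] PE[0][1] across cycles:
  @0  [0,1]  acc 0  |  →0  ↓0
  @1  [0,1]  acc 18  |  →6  ↓3
  @2  [0,1]  acc 21  |  →1  ↓3
RS [3×2] PE[0][1] across cycles:
  @0  [0,1]  acc 0  |  →0  ↓0
  @1  [0,1]  acc 27  |  →27  ↓3
  @2  [0,1]  acc 21  |  →21  ↓3

dataflow = WS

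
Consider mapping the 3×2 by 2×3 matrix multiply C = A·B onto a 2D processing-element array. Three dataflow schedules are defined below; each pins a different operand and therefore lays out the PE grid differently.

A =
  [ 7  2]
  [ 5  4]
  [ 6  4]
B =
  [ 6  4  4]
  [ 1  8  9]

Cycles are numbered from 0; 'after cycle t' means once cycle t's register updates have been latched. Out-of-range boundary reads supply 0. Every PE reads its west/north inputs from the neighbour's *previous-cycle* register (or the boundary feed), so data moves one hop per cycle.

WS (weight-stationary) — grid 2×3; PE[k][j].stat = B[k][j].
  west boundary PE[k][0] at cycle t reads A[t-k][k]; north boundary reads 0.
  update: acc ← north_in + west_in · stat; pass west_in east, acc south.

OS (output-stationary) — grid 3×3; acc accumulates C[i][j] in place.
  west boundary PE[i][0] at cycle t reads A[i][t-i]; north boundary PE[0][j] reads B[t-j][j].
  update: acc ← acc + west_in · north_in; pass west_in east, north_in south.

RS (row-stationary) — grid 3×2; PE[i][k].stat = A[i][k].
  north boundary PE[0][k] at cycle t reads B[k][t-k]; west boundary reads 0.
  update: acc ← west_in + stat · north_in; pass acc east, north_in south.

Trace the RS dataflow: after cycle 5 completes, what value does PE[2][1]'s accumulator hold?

PE[2][1].acc = 60

RS 3×2: PE[2][1] cycle-by-cycle (with neighbour feeds):
  c0 r1c1: 0 / 0 / 0
  c0 r2c0: 0 / 0 / 0
  c0 r2c1: 0 / 0 / 0
  c1 r1c1: 0 / 0 / 0
  c1 r2c0: 0 / 0 / 0
  c1 r2c1: 0 / 0 / 0
  c2 r1c1: 34 / 34 / 1
  c2 r2c0: 36 / 36 / 6
  c2 r2c1: 0 / 0 / 0
  c3 r1c1: 52 / 52 / 8
  c3 r2c0: 24 / 24 / 4
  c3 r2c1: 40 / 40 / 1
  c4 r1c1: 56 / 56 / 9
  c4 r2c0: 24 / 24 / 4
  c4 r2c1: 56 / 56 / 8
  c5 r1c1: 0 / 0 / 0
  c5 r2c0: 0 / 0 / 0
  c5 r2c1: 60 / 60 / 9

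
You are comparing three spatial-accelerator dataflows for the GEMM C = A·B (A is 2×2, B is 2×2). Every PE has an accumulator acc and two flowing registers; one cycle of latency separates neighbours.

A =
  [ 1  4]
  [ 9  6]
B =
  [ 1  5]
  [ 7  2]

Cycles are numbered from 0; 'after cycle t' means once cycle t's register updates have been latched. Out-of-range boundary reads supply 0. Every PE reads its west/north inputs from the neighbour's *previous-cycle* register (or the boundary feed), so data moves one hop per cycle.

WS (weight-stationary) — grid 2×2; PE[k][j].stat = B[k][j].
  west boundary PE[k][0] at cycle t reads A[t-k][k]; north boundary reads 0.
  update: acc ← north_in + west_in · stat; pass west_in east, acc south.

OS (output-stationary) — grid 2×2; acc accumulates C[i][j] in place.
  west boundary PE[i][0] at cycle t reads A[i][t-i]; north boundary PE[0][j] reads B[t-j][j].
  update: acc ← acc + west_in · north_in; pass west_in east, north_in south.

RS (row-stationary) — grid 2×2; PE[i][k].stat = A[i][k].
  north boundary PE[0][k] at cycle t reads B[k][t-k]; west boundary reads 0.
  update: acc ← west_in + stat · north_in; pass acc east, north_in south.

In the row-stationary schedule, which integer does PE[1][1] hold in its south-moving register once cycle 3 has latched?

register = 2

RS (2×2). Following PE[1][1] plus its west/north inputs:
  c0 r0c1: 0 / 0 / 0
  c0 r1c0: 0 / 0 / 0
  c0 r1c1: 0 / 0 / 0
  c1 r0c1: 29 / 29 / 7
  c1 r1c0: 9 / 9 / 1
  c1 r1c1: 0 / 0 / 0
  c2 r0c1: 13 / 13 / 2
  c2 r1c0: 45 / 45 / 5
  c2 r1c1: 51 / 51 / 7
  c3 r0c1: 0 / 0 / 0
  c3 r1c0: 0 / 0 / 0
  c3 r1c1: 57 / 57 / 2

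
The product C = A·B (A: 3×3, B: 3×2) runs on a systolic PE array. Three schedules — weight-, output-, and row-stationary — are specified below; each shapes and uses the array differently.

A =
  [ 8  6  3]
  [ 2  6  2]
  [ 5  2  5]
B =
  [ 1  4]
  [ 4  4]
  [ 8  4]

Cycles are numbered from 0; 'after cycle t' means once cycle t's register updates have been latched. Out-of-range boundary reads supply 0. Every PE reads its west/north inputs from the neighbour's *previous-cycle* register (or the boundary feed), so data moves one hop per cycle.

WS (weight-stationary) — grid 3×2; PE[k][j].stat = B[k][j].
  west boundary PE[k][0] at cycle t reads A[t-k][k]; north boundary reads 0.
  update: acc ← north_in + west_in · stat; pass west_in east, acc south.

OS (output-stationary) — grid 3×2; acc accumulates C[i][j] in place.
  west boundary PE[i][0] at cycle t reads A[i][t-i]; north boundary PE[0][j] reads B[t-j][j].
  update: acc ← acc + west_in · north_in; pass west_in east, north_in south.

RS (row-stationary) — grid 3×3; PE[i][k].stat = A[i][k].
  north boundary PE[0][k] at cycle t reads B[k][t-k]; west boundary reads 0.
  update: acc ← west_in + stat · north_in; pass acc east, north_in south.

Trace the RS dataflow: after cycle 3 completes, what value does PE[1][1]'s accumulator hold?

PE[1][1].acc = 32

RS 3×3: PE[1][1] cycle-by-cycle (with neighbour feeds):
  c0 r0c1: 0 / 0 / 0
  c0 r1c0: 0 / 0 / 0
  c0 r1c1: 0 / 0 / 0
  c1 r0c1: 32 / 32 / 4
  c1 r1c0: 2 / 2 / 1
  c1 r1c1: 0 / 0 / 0
  c2 r0c1: 56 / 56 / 4
  c2 r1c0: 8 / 8 / 4
  c2 r1c1: 26 / 26 / 4
  c3 r0c1: 0 / 0 / 0
  c3 r1c0: 0 / 0 / 0
  c3 r1c1: 32 / 32 / 4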